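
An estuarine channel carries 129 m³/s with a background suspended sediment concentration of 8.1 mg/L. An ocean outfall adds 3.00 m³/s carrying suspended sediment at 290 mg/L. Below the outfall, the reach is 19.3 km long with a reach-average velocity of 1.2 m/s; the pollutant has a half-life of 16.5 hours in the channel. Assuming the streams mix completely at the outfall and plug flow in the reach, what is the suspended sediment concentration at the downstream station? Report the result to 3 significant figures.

Mass balance: C = (129.0·8.100 + 3.000·290.0) / 132.0 = 1915/132.0 = 14.51 mg/L.
Travel time t = 19.3·1000 / 1.2 = 16080 s = 4.468 h.
Half-life 16.5 h → k = ln 2 / 16.5 = 0.04201 h⁻¹ = 1.008 d⁻¹.
First-order decay: C = 14.51·exp(−k·t) = 14.51·0.8289 = 12.02 mg/L.

12.0 mg/L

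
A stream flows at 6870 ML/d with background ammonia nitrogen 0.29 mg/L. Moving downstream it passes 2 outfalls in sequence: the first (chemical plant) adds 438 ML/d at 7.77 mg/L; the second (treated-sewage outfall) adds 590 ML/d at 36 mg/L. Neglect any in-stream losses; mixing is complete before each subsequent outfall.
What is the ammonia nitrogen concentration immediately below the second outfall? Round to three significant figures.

3.37 mg/L

Below outfall 1: Q → 7308 ML/d, C = (6870·0.2900 + 438.0·7.770)/7308 = 0.7383 mg/L.
Below outfall 2: Q → 7898 ML/d, C = (7308·0.7383 + 590.0·36.00)/7898 = 3.372 mg/L.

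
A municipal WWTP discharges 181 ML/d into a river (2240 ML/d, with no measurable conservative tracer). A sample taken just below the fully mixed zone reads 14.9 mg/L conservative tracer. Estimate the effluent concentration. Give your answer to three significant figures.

Mass balance: 2240·0 + 181.0·Cₑ = 2421·14.90
→ Cₑ = (2421·14.90 − 2240·0) / 181.0 = 199.3 mg/L.

199 mg/L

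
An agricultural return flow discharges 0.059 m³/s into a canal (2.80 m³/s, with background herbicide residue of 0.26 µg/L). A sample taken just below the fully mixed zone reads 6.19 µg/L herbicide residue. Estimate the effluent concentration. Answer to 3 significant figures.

Mass balance: 2.800·0.2600 + 0.05900·Cₑ = 2.859·6.190
→ Cₑ = (2.859·6.190 − 2.800·0.2600) / 0.05900 = 287.6 µg/L.

288 µg/L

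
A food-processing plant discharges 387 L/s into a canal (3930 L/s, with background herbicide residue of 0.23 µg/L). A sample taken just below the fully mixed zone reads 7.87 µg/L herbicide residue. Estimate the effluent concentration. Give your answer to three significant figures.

Mass balance: 3930·0.2300 + 387.0·Cₑ = 4317·7.870
→ Cₑ = (4317·7.870 − 3930·0.2300) / 387.0 = 85.45 µg/L.

85.5 µg/L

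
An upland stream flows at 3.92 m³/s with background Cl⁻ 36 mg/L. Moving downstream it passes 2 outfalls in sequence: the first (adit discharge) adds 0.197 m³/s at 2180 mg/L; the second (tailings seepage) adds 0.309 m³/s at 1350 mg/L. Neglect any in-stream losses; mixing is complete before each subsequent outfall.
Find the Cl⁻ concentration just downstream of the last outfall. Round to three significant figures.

After outfall 1: Q = 3.920 + 0.1970 = 4.117 m³/s; C = (3.920·36.00 + 0.1970·2180)/4.117 = 138.6 mg/L.
After outfall 2: Q = 4.117 + 0.3090 = 4.426 m³/s; C = (4.117·138.6 + 0.3090·1350)/4.426 = 223.2 mg/L.

223 mg/L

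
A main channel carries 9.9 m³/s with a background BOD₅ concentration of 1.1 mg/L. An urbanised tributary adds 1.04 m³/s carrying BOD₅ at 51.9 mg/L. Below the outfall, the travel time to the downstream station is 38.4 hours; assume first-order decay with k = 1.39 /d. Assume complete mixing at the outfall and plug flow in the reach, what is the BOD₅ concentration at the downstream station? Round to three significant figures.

Mixed concentration C = ΣQC/ΣQ = (9.900·1.100 + 1.040·51.90) / 10.94 = 64.87/10.94 = 5.929 mg/L.
First-order decay: C = 5.929·exp(−k·t) = 5.929·0.1082 = 0.6414 mg/L.

0.641 mg/L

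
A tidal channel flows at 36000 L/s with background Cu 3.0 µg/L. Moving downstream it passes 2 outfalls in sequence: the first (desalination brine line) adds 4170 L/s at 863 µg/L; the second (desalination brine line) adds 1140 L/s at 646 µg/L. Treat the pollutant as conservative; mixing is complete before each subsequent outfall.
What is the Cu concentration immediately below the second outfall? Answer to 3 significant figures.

108 µg/L

Outfall 1: combined Q = 40170 L/s; C = (36000·3.000 + 4170·863.0)/40170 = 92.28 µg/L.
Outfall 2: combined Q = 41310 L/s; C = (40170·92.28 + 1140·646.0)/41310 = 107.6 µg/L.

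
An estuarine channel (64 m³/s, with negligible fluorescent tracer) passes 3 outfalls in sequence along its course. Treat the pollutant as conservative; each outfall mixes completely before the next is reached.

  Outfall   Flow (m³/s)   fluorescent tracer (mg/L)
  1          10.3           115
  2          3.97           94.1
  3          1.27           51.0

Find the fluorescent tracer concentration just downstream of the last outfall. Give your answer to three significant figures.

After outfall 1: Q = 64.00 + 10.30 = 74.30 m³/s; C = (64.00·0 + 10.30·115.0)/74.30 = 15.94 mg/L.
After outfall 2: Q = 74.30 + 3.970 = 78.27 m³/s; C = (74.30·15.94 + 3.970·94.10)/78.27 = 19.91 mg/L.
After outfall 3: Q = 78.27 + 1.270 = 79.54 m³/s; C = (78.27·19.91 + 1.270·51.00)/79.54 = 20.40 mg/L.

20.4 mg/L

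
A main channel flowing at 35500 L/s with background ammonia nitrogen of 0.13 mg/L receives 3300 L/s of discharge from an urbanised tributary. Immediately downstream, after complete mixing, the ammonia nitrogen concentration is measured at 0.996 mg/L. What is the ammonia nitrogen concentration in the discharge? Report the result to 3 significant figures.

Mass balance: 35500·0.1300 + 3300·Cₑ = 38800·0.9960
→ Cₑ = (38800·0.9960 − 35500·0.1300) / 3300 = 10.31 mg/L.

10.3 mg/L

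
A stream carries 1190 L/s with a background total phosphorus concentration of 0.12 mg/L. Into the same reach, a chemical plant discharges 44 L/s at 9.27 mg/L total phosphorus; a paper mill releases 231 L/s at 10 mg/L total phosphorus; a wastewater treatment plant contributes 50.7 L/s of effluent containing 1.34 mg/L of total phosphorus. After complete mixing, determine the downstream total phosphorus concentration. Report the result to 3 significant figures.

Mass balance: C = (1190·0.1200 + 44.00·9.270 + 231.0·10.00 + 50.70·1.340) / 1516 = 2929/1516 = 1.932 mg/L.

1.93 mg/L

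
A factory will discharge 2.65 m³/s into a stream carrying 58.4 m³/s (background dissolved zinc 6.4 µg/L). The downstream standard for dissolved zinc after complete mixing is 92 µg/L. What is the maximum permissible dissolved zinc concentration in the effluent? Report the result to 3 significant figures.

1980 µg/L

At the limit, (Qr·Cr + Qe·Cₑ)/(Qr + Qe) = 92:
Cₑ = (61.05·92 − 58.40·6.400) / 2.650 = 1978 µg/L.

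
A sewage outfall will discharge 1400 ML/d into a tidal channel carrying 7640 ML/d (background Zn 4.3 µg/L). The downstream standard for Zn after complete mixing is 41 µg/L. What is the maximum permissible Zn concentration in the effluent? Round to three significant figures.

At the limit, (Qr·Cr + Qe·Cₑ)/(Qr + Qe) = 41:
Cₑ = (9040·41 − 7640·4.300) / 1400 = 241.3 µg/L.

241 µg/L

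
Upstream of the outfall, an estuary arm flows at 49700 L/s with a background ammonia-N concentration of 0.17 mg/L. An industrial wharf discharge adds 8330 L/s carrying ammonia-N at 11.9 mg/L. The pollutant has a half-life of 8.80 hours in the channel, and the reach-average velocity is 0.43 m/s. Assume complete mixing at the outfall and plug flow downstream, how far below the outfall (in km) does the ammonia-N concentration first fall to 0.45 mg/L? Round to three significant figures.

Mass balance: C = (49700·0.1700 + 8330·11.90) / 58030 = 107600/58030 = 1.854 mg/L.
Half-life 8.80 h → k = ln 2 / 8.80 = 0.07877 h⁻¹ = 1.890 d⁻¹.
Set 1.854·exp(−k·t) = 0.45 → t = ln(1.854/0.45)/k = 64710 s = 17.97 h.
Distance = v·t = 0.43·64710 = 27820 m = 27.82 km.

27.8 km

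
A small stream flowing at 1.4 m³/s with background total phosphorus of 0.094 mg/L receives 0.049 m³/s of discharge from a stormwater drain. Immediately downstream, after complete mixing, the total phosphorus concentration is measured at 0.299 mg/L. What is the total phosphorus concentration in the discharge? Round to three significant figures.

6.16 mg/L

Mass balance: 1.400·0.09400 + 0.04900·Cₑ = 1.449·0.2990
→ Cₑ = (1.449·0.2990 − 1.400·0.09400) / 0.04900 = 6.156 mg/L.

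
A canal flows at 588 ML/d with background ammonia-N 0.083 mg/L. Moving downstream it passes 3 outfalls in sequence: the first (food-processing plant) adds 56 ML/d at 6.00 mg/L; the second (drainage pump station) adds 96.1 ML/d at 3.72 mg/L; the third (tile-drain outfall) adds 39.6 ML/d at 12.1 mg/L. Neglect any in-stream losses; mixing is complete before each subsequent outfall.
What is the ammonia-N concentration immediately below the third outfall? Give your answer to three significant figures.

1.57 mg/L

After outfall 1: Q = 588.0 + 56.00 = 644.0 ML/d; C = (588.0·0.08300 + 56.00·6.000)/644.0 = 0.5975 mg/L.
After outfall 2: Q = 644.0 + 96.10 = 740.1 ML/d; C = (644.0·0.5975 + 96.10·3.720)/740.1 = 1.003 mg/L.
After outfall 3: Q = 740.1 + 39.60 = 779.7 ML/d; C = (740.1·1.003 + 39.60·12.10)/779.7 = 1.567 mg/L.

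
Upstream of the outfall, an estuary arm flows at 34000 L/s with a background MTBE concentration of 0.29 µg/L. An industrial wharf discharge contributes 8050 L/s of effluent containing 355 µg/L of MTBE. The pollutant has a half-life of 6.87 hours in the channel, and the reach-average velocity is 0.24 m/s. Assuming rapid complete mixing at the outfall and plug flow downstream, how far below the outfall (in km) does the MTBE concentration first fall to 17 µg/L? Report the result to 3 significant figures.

11.9 km

After mixing, C = (34000·0.2900 + 8050·355.0) / 42050 = 2868000/42050 = 68.20 µg/L.
Half-life 6.87 h → k = ln 2 / 6.87 = 0.1009 h⁻¹ = 2.421 d⁻¹.
Set 68.20·exp(−k·t) = 17 → t = ln(68.20/17)/k = 49570 s = 13.77 h.
Distance = v·t = 0.24·49570 = 11900 m = 11.90 km.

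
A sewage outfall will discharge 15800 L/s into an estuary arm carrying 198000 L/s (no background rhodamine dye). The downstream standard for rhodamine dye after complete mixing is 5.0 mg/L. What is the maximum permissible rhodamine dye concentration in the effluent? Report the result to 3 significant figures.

At the limit, (Qr·Cr + Qe·Cₑ)/(Qr + Qe) = 5.0:
Cₑ = (213800·5.0 − 198000·0) / 15800 = 67.66 mg/L.

67.7 mg/L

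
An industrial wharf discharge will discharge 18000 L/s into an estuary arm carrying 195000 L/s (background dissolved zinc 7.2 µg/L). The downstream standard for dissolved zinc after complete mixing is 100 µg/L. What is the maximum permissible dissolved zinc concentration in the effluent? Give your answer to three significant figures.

1110 µg/L

At the limit, (Qr·Cr + Qe·Cₑ)/(Qr + Qe) = 100:
Cₑ = (213000·100 − 195000·7.200) / 18000 = 1105 µg/L.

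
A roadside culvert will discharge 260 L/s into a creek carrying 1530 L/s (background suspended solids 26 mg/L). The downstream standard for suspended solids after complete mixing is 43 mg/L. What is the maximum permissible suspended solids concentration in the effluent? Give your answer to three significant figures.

143 mg/L

At the limit, (Qr·Cr + Qe·Cₑ)/(Qr + Qe) = 43:
Cₑ = (1790·43 − 1530·26.00) / 260.0 = 143.0 mg/L.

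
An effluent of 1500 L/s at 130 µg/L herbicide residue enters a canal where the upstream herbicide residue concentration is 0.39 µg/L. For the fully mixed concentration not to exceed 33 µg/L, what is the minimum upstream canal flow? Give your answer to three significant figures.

4460 L/s

Set C_mix = 33: (Q·0.3900 + 1500·130.0) / (Q + 1500) = 33
→ Q = 1500·(130.0 − 33)/(33 − 0.3900) = 4462 L/s.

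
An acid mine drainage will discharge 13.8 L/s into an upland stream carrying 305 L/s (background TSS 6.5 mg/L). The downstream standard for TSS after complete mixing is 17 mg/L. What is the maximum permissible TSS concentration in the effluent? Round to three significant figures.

At the limit, (Qr·Cr + Qe·Cₑ)/(Qr + Qe) = 17:
Cₑ = (318.8·17 − 305.0·6.500) / 13.80 = 249.1 mg/L.

249 mg/L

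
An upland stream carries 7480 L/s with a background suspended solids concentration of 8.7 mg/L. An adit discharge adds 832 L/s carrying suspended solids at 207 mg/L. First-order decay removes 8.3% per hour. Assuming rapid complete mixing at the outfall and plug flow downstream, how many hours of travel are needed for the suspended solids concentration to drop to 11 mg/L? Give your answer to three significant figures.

After mixing, C = (7480·8.700 + 832.0·207.0) / 8312 = 237300/8312 = 28.55 mg/L.
8.3%/h lost → k = −ln(1 − 0.083) = 0.08665 h⁻¹.
28.55·exp(−k·t) = 11 → t = ln(28.55/11)/k = 39630 s = 11.01 h.

11.0 h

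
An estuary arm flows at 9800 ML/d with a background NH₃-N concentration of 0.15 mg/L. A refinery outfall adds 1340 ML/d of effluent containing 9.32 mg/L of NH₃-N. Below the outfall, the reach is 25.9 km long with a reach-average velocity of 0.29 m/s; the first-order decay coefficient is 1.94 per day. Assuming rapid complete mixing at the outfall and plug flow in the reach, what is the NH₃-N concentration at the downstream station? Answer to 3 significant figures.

Mass balance: C = (9800·0.1500 + 1340·9.320) / 11140 = 13960/11140 = 1.253 mg/L.
Travel time t = 25.9·1000 / 0.29 = 89310 s = 24.81 h.
Applying C = C₀e^(−kt): 1.253 × 0.1346 = 0.1687 mg/L.

0.169 mg/L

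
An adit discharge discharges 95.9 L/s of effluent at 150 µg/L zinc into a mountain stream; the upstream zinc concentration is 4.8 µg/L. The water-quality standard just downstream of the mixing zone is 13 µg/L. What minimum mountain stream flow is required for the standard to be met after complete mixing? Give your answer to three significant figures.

Set C_mix = 13: (Q·4.800 + 95.90·150.0) / (Q + 95.90) = 13
→ Q = 95.90·(150.0 − 13)/(13 − 4.800) = 1602 L/s.

1600 L/s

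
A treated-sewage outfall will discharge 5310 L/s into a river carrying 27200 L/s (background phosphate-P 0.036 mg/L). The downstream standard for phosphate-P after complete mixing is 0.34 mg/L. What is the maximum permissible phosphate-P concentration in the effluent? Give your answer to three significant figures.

At the limit, (Qr·Cr + Qe·Cₑ)/(Qr + Qe) = 0.34:
Cₑ = (32510·0.34 − 27200·0.03600) / 5310 = 1.897 mg/L.

1.90 mg/L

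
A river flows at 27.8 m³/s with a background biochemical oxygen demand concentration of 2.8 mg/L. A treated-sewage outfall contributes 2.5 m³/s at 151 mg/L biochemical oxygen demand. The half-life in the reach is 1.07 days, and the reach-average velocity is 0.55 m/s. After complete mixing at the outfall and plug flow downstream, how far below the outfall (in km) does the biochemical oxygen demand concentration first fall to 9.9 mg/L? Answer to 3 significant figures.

Mixed concentration C = ΣQC/ΣQ = (27.80·2.800 + 2.500·151.0) / 30.30 = 455.3/30.30 = 15.03 mg/L.
Half-life 1.07 d → k = ln 2 / 1.07 = 0.6478 d⁻¹.
Set 15.03·exp(−k·t) = 9.9 → t = ln(15.03/9.9)/k = 55670 s = 15.46 h.
Distance = v·t = 0.55·55670 = 30620 m = 30.62 km.

30.6 km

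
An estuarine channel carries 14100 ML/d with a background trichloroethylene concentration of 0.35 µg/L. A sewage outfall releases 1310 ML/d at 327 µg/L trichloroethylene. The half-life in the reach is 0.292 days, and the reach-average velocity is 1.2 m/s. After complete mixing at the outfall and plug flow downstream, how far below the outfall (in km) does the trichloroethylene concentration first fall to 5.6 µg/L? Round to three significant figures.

Conservation of mass: C = (14100·0.3500 + 1310·327.0) / 15410 = 433300/15410 = 28.12 µg/L.
Half-life 0.292 d → k = ln 2 / 0.292 = 2.374 d⁻¹.
Set 28.12·exp(−k·t) = 5.6 → t = ln(28.12/5.6)/k = 58730 s = 16.31 h.
Distance = v·t = 1.2·58730 = 70480 m = 70.48 km.

70.5 km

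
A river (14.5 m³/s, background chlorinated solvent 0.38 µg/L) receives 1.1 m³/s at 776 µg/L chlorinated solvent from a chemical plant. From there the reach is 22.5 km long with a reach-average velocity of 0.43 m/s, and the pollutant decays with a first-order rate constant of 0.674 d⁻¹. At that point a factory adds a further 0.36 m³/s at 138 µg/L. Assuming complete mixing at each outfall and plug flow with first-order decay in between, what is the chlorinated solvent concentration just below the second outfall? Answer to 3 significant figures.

After mixing, C = (14.50·0.3800 + 1.100·776.0) / 15.60 = 859.1/15.60 = 55.07 µg/L; combined flow 15.60 m³/s.
Travel time t = 22.5·1000 / 0.43 = 52330 s = 14.53 h.
After decay, C = 55.07 × e^(−kt) = 55.07 × 0.6649 = 36.61 µg/L.
At the second outfall, C = (15.60·36.61 + 0.3600·138.0) / (15.60 + 0.3600) = 38.90 µg/L.

38.9 µg/L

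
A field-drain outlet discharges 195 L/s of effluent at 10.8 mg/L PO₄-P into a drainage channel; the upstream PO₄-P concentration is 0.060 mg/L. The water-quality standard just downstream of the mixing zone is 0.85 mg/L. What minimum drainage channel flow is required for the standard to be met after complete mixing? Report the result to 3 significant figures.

Set C_mix = 0.85: (Q·0.06000 + 195.0·10.80) / (Q + 195.0) = 0.85
→ Q = 195.0·(10.80 − 0.85)/(0.85 − 0.06000) = 2456 L/s.

2460 L/s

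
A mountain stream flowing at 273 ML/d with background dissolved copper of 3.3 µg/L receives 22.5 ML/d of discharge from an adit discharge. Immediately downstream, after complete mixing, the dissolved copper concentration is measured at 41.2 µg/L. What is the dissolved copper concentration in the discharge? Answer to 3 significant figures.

501 µg/L

Mass balance: 273.0·3.300 + 22.50·Cₑ = 295.5·41.20
→ Cₑ = (295.5·41.20 − 273.0·3.300) / 22.50 = 501.1 µg/L.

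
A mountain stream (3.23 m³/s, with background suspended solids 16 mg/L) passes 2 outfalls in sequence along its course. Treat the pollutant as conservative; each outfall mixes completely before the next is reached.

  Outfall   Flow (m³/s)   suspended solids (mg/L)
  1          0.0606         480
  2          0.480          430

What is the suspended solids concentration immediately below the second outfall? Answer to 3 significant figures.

Outfall 1: combined Q = 3.291 m³/s; C = (3.230·16.00 + 0.06060·480.0)/3.291 = 24.55 mg/L.
Outfall 2: combined Q = 3.771 m³/s; C = (3.291·24.55 + 0.4800·430.0)/3.771 = 76.16 mg/L.

76.2 mg/L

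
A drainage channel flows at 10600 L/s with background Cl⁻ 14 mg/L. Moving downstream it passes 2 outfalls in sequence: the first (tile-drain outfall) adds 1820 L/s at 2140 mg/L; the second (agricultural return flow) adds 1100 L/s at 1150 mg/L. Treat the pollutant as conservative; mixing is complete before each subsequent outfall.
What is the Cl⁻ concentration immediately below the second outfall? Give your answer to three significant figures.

393 mg/L

After outfall 1: Q = 10600 + 1820 = 12420 L/s; C = (10600·14.00 + 1820·2140)/12420 = 325.5 mg/L.
After outfall 2: Q = 12420 + 1100 = 13520 L/s; C = (12420·325.5 + 1100·1150)/13520 = 392.6 mg/L.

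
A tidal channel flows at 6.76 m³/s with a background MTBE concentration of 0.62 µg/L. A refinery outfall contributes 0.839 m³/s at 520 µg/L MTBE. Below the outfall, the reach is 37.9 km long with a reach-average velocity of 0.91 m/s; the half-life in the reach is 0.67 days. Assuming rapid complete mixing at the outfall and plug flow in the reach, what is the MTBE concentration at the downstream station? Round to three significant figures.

35.2 µg/L

Flow-weighted average: C = (6.760·0.6200 + 0.8390·520.0) / 7.599 = 440.5/7.599 = 57.96 µg/L.
Travel time t = 37.9·1000 / 0.91 = 41650 s = 11.57 h.
Half-life 0.67 d → k = ln 2 / 0.67 = 1.035 d⁻¹.
Decay over the reach: 57.96·exp(−kt) = 57.96·0.6073 = 35.20 µg/L.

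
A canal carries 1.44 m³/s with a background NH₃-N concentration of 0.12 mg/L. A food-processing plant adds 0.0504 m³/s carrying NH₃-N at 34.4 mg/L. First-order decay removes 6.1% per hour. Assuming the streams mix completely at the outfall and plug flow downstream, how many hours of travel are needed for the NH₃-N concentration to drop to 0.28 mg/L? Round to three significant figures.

Mass balance: C = (1.440·0.1200 + 0.05040·34.40) / 1.490 = 1.907/1.490 = 1.279 mg/L.
6.1%/h lost → k = −ln(1 − 0.061) = 0.06294 h⁻¹.
1.279·exp(−k·t) = 0.28 → t = ln(1.279/0.28)/k = 86900 s = 24.14 h.

24.1 h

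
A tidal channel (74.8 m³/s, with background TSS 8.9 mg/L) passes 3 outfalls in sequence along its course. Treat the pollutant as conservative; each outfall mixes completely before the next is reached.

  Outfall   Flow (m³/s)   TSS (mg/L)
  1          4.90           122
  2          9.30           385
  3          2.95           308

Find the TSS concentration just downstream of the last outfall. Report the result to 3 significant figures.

62.6 mg/L

Outfall 1: combined Q = 79.70 m³/s; C = (74.80·8.900 + 4.900·122.0)/79.70 = 15.85 mg/L.
Outfall 2: combined Q = 89.00 m³/s; C = (79.70·15.85 + 9.300·385.0)/89.00 = 54.43 mg/L.
Outfall 3: combined Q = 91.95 m³/s; C = (89.00·54.43 + 2.950·308.0)/91.95 = 62.56 mg/L.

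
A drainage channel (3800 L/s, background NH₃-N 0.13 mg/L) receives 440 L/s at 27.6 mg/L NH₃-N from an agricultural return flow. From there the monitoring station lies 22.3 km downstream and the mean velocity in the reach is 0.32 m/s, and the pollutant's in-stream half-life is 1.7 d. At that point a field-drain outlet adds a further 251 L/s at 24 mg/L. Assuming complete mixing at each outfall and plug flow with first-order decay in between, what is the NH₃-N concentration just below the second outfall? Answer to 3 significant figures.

3.37 mg/L

Conservation of mass: C = (3800·0.1300 + 440.0·27.60) / 4240 = 12640/4240 = 2.981 mg/L; combined flow 4240 L/s.
Travel time t = 22.3·1000 / 0.32 = 69690 s = 19.36 h.
Half-life 1.7 d → k = ln 2 / 1.7 = 0.4077 d⁻¹.
First-order decay: C = 2.981·exp(−k·t) = 2.981·0.7197 = 2.145 mg/L.
At the second outfall, C = (4240·2.145 + 251.0·24.00) / (4240 + 251.0) = 3.367 mg/L.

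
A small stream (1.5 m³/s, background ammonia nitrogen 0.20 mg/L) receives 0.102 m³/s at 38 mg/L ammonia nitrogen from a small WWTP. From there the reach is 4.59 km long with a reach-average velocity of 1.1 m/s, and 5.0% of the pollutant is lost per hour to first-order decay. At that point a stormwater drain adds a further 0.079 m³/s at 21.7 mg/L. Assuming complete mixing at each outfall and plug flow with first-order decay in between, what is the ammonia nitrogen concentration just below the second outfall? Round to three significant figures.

After mixing, C = (1.500·0.2000 + 0.1020·38.00) / 1.602 = 4.176/1.602 = 2.607 mg/L; combined flow 1.602 m³/s.
Travel time t = 4.59·1000 / 1.1 = 4173 s = 1.159 h.
5.0%/h lost → k = −ln(1 − 0.05) = 0.05129 h⁻¹.
Decay over the reach: 2.607·exp(−kt) = 2.607·0.9423 = 2.456 mg/L.
At the second outfall, C = (1.602·2.456 + 0.07900·21.70) / (1.602 + 0.07900) = 3.361 mg/L.

3.36 mg/L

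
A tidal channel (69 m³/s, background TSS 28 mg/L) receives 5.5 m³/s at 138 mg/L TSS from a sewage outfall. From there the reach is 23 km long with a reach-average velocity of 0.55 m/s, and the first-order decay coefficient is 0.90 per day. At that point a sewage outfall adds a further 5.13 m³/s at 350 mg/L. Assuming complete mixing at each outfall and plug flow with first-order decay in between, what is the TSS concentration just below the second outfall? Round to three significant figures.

Mixed concentration C = ΣQC/ΣQ = (69.00·28.00 + 5.500·138.0) / 74.50 = 2691/74.50 = 36.12 mg/L; combined flow 74.50 m³/s.
Travel time t = 23·1000 / 0.55 = 41820 s = 11.62 h.
Decay over the reach: 36.12·exp(−kt) = 36.12·0.6469 = 23.37 mg/L.
Second outfall: C = (74.50·23.37 + 5.130·350.0)/79.63 = 44.41 mg/L.

44.4 mg/L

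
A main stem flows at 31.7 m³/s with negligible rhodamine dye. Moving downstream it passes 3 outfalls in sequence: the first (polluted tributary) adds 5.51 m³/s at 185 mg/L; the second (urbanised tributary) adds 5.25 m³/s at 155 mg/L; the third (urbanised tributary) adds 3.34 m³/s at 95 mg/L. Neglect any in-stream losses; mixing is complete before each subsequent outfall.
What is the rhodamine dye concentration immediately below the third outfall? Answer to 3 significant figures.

Below outfall 1: Q → 37.21 m³/s, C = (31.70·0 + 5.510·185.0)/37.21 = 27.39 mg/L.
Below outfall 2: Q → 42.46 m³/s, C = (37.21·27.39 + 5.250·155.0)/42.46 = 43.17 mg/L.
Below outfall 3: Q → 45.80 m³/s, C = (42.46·43.17 + 3.340·95.00)/45.80 = 46.95 mg/L.

47.0 mg/L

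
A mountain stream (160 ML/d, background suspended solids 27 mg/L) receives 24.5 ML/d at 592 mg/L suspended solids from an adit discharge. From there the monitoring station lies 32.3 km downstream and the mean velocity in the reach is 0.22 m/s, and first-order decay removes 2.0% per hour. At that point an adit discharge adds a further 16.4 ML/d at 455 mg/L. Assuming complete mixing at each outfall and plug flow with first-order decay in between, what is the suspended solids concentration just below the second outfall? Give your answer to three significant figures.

Flow-weighted average: C = (160.0·27.00 + 24.50·592.0) / 184.5 = 18820/184.5 = 102.0 mg/L; combined flow 184.5 ML/d.
Travel time t = 32.3·1000 / 0.22 = 146800 s = 40.78 h.
2.0%/h lost → k = −ln(1 − 0.02) = 0.02020 h⁻¹.
First-order decay: C = 102.0·exp(−k·t) = 102.0·0.4387 = 44.76 mg/L.
Second outfall: C = (184.5·44.76 + 16.40·455.0)/200.9 = 78.25 mg/L.

78.2 mg/L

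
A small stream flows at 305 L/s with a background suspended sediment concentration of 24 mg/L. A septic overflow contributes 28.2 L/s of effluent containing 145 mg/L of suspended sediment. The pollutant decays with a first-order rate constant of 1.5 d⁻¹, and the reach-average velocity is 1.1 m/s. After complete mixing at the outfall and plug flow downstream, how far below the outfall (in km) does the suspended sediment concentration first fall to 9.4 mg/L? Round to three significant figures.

Conservation of mass: C = (305.0·24.00 + 28.20·145.0) / 333.2 = 11410/333.2 = 34.24 mg/L.
Set 34.24·exp(−k·t) = 9.4 → t = ln(34.24/9.4)/k = 74460 s = 20.68 h.
Distance = v·t = 1.1·74460 = 81910 m = 81.91 km.

81.9 km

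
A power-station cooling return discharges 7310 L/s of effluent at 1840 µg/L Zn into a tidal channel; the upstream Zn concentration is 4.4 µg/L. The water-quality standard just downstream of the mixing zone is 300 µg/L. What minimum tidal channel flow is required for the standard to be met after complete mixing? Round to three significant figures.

Set C_mix = 300: (Q·4.400 + 7310·1840) / (Q + 7310) = 300
→ Q = 7310·(1840 − 300)/(300 − 4.400) = 38080 L/s.

38100 L/s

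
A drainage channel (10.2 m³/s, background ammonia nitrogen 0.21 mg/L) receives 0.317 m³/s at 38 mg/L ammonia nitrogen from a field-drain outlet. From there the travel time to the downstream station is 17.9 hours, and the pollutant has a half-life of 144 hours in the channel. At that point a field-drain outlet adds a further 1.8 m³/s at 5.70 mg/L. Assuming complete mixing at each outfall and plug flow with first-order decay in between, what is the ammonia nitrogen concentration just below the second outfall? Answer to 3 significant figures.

Mass balance: C = (10.20·0.2100 + 0.3170·38.00) / 10.52 = 14.19/10.52 = 1.349 mg/L; combined flow 10.52 m³/s.
Half-life 144 h → k = ln 2 / 144 = 0.004814 h⁻¹ = 0.1155 d⁻¹.
First-order decay: C = 1.349·exp(−k·t) = 1.349·0.9174 = 1.238 mg/L.
Second outfall: C = (10.52·1.238 + 1.800·5.700)/12.32 = 1.890 mg/L.

1.89 mg/L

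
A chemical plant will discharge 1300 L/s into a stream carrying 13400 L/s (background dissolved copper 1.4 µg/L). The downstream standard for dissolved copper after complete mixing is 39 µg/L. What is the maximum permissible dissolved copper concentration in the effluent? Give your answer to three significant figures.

At the limit, (Qr·Cr + Qe·Cₑ)/(Qr + Qe) = 39:
Cₑ = (14700·39 − 13400·1.400) / 1300 = 426.6 µg/L.

427 µg/L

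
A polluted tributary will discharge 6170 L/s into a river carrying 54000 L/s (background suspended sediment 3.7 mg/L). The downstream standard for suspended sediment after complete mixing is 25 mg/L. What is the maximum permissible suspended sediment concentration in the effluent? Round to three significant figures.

211 mg/L

At the limit, (Qr·Cr + Qe·Cₑ)/(Qr + Qe) = 25:
Cₑ = (60170·25 − 54000·3.700) / 6170 = 211.4 mg/L.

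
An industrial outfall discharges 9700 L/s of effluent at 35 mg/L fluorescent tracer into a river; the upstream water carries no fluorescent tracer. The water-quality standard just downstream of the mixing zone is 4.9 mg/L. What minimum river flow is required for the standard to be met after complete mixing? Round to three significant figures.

Set C_mix = 4.9: (Q·0 + 9700·35.00) / (Q + 9700) = 4.9
→ Q = 9700·(35.00 − 4.9)/(4.9 − 0) = 59590 L/s.

59600 L/s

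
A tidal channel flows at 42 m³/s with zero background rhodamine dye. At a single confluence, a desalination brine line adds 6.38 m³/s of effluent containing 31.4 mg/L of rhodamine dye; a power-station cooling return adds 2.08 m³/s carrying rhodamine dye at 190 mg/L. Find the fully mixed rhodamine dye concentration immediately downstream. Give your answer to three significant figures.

11.8 mg/L

Mixed concentration C = ΣQC/ΣQ = (42.00·0 + 6.380·31.40 + 2.080·190.0) / 50.46 = 595.5/50.46 = 11.80 mg/L.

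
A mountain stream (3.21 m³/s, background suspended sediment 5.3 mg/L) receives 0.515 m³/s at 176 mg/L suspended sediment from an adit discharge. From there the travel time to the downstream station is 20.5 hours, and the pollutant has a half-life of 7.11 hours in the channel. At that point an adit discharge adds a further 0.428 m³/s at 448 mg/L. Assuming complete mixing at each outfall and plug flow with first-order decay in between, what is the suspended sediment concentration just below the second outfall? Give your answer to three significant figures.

49.7 mg/L

Mass balance: C = (3.210·5.300 + 0.5150·176.0) / 3.725 = 107.7/3.725 = 28.90 mg/L; combined flow 3.725 m³/s.
Half-life 7.11 h → k = ln 2 / 7.11 = 0.09749 h⁻¹ = 2.340 d⁻¹.
Applying C = C₀e^(−kt): 28.90 × 0.1355 = 3.917 mg/L.
Second outfall: C = (3.725·3.917 + 0.4280·448.0)/4.153 = 49.68 mg/L.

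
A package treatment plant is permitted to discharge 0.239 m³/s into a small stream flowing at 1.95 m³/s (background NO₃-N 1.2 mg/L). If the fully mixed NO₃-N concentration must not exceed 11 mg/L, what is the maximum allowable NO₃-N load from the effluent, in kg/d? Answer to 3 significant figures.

Mass balance at the limit: 1.950·1.200 + 0.2390·Cₑ = 2.189·11 → Cₑ = 90.96 mg/L.
Load = 0.2390 m³/s × 90.96 g/m³ × 86 400 s/d = 1878 kg/d.

1880 kg/d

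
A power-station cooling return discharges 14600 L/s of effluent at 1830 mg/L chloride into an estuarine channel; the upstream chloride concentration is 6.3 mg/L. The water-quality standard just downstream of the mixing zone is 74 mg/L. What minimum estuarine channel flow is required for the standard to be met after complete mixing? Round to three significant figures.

379000 L/s

Set C_mix = 74: (Q·6.300 + 14600·1830) / (Q + 14600) = 74
→ Q = 14600·(1830 − 74)/(74 − 6.300) = 378700 L/s.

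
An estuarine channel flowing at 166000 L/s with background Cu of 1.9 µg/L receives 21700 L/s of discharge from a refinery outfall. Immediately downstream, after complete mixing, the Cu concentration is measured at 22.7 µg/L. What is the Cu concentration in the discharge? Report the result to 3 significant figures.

182 µg/L

Mass balance: 166000·1.900 + 21700·Cₑ = 187700·22.70
→ Cₑ = (187700·22.70 − 166000·1.900) / 21700 = 181.8 µg/L.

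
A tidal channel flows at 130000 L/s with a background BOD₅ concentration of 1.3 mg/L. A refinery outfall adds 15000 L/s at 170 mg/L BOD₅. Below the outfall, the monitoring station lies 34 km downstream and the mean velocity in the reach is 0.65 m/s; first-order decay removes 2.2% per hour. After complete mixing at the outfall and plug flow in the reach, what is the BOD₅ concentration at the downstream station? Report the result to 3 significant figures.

Flow-weighted average: C = (130000·1.300 + 15000·170.0) / 145000 = 2719000/145000 = 18.75 mg/L.
Travel time t = 34·1000 / 0.65 = 52310 s = 14.53 h.
2.2%/h lost → k = −ln(1 − 0.022) = 0.02225 h⁻¹.
Decay over the reach: 18.75·exp(−kt) = 18.75·0.7238 = 13.57 mg/L.

13.6 mg/L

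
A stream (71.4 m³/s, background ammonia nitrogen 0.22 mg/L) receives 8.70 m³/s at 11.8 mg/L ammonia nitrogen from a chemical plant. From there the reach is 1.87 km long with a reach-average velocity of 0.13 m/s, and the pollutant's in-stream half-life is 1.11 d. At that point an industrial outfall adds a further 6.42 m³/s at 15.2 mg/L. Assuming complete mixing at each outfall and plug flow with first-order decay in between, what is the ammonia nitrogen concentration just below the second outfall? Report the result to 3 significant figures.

Conservation of mass: C = (71.40·0.2200 + 8.700·11.80) / 80.10 = 118.4/80.10 = 1.478 mg/L; combined flow 80.10 m³/s.
Travel time t = 1.87·1000 / 0.13 = 14380 s = 3.996 h.
Half-life 1.11 d → k = ln 2 / 1.11 = 0.6245 d⁻¹.
Decay over the reach: 1.478·exp(−kt) = 1.478·0.9013 = 1.332 mg/L.
Second outfall: C = (80.10·1.332 + 6.420·15.20)/86.52 = 2.361 mg/L.

2.36 mg/L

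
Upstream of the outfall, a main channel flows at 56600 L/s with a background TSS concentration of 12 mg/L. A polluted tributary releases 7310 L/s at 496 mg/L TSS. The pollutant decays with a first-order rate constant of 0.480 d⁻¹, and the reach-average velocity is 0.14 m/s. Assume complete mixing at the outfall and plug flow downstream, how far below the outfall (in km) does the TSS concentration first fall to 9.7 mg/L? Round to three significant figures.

48.8 km

Flow-weighted average: C = (56600·12.00 + 7310·496.0) / 63910 = 4305000/63910 = 67.36 mg/L.
Set 67.36·exp(−k·t) = 9.7 → t = ln(67.36/9.7)/k = 348800 s = 96.90 h.
Distance = v·t = 0.14·348800 = 48840 m = 48.84 km.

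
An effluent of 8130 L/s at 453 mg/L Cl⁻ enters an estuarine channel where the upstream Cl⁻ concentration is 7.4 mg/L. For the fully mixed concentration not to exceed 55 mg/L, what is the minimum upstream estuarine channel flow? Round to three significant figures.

Set C_mix = 55: (Q·7.400 + 8130·453.0) / (Q + 8130) = 55
→ Q = 8130·(453.0 − 55)/(55 − 7.400) = 67980 L/s.

68000 L/s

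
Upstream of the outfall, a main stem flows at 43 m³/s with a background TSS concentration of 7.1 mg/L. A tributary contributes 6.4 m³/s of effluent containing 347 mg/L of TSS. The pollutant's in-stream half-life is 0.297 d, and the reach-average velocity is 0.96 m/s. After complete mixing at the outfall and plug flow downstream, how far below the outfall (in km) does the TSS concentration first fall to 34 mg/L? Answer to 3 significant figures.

Mixed concentration C = ΣQC/ΣQ = (43.00·7.100 + 6.400·347.0) / 49.40 = 2526/49.40 = 51.14 mg/L.
Half-life 0.297 d → k = ln 2 / 0.297 = 2.334 d⁻¹.
Set 51.14·exp(−k·t) = 34 → t = ln(51.14/34)/k = 15110 s = 4.197 h.
Distance = v·t = 0.96·15110 = 14500 m = 14.50 km.

14.5 km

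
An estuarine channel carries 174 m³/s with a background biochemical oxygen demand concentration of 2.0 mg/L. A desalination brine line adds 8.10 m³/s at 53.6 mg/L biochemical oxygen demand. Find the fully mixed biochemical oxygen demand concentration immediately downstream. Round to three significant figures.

Flow-weighted average: C = (174.0·2.000 + 8.100·53.60) / 182.1 = 782.2/182.1 = 4.295 mg/L.

4.30 mg/L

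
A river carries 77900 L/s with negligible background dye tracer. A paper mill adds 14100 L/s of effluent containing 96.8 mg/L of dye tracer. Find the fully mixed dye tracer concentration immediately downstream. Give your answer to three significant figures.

14.8 mg/L

Mass balance: C = (77900·0 + 14100·96.80) / 92000 = 1365000/92000 = 14.84 mg/L.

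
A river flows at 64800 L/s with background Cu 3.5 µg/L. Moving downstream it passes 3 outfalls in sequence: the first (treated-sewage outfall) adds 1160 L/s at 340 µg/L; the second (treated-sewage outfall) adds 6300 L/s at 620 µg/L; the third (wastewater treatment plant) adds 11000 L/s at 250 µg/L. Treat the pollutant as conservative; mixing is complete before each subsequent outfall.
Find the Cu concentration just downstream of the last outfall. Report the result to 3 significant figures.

After outfall 1: Q = 64800 + 1160 = 65960 L/s; C = (64800·3.500 + 1160·340.0)/65960 = 9.418 µg/L.
After outfall 2: Q = 65960 + 6300 = 72260 L/s; C = (65960·9.418 + 6300·620.0)/72260 = 62.65 µg/L.
After outfall 3: Q = 72260 + 11000 = 83260 L/s; C = (72260·62.65 + 11000·250.0)/83260 = 87.40 µg/L.

87.4 µg/L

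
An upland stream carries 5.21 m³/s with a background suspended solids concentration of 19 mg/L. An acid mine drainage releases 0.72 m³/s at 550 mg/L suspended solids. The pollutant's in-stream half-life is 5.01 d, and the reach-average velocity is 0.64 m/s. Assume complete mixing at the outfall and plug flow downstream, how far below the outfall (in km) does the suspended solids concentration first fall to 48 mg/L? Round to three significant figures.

221 km

After mixing, C = (5.210·19.00 + 0.7200·550.0) / 5.930 = 495.0/5.930 = 83.47 mg/L.
Half-life 5.01 d → k = ln 2 / 5.01 = 0.1384 d⁻¹.
Set 83.47·exp(−k·t) = 48 → t = ln(83.47/48)/k = 345500 s = 95.98 h.
Distance = v·t = 0.64·345500 = 221100 m = 221.1 km.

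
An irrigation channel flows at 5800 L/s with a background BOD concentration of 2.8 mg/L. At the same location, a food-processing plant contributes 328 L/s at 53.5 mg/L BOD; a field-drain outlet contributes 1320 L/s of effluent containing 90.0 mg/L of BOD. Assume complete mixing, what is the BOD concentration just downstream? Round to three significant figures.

20.5 mg/L

Mass balance: C = (5800·2.800 + 328.0·53.50 + 1320·90.00) / 7448 = 152600/7448 = 20.49 mg/L.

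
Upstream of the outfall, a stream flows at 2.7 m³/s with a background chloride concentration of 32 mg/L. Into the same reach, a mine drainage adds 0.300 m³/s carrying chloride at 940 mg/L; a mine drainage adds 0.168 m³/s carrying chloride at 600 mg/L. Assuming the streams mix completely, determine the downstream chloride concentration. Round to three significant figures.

Mixed concentration C = ΣQC/ΣQ = (2.700·32.00 + 0.3000·940.0 + 0.1680·600.0) / 3.168 = 469.2/3.168 = 148.1 mg/L.

148 mg/L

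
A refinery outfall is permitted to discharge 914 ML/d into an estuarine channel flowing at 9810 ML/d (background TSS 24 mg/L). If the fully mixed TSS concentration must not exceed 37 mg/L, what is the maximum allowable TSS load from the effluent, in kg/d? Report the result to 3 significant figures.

161000 kg/d

Mass balance at the limit: 9810·24.00 + 914.0·Cₑ = 10720·37 → Cₑ = 176.5 mg/L.
914.0 ML/d = 10.58 m³/s. Load = 10.58 m³/s × 176.5 g/m³ × 86 400 s/d = 161300 kg/d.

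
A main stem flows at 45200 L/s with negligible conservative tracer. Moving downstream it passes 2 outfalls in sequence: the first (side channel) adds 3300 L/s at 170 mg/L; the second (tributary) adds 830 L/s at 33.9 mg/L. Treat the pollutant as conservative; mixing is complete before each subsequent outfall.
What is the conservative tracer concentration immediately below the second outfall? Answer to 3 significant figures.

11.9 mg/L

Below outfall 1: Q → 48500 L/s, C = (45200·0 + 3300·170.0)/48500 = 11.57 mg/L.
Below outfall 2: Q → 49330 L/s, C = (48500·11.57 + 830.0·33.90)/49330 = 11.94 mg/L.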